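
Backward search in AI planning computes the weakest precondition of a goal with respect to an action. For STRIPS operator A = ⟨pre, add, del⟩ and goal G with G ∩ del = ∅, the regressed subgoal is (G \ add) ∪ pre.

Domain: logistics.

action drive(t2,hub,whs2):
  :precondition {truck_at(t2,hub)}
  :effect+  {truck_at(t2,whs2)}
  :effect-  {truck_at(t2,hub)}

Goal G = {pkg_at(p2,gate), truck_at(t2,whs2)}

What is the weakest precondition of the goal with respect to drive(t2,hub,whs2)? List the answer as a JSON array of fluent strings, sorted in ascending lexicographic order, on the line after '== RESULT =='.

Regress:
  G ∩ del = {}  (empty — regression defined)
  G \ add = {pkg_at(p2,gate), truck_at(t2,whs2)} \ {truck_at(t2,whs2)} = {pkg_at(p2,gate)}
  ∪ pre   = {pkg_at(p2,gate)} ∪ {truck_at(t2,hub)}
          = {pkg_at(p2,gate), truck_at(t2,hub)}

== RESULT ==
["pkg_at(p2,gate)", "truck_at(t2,hub)"]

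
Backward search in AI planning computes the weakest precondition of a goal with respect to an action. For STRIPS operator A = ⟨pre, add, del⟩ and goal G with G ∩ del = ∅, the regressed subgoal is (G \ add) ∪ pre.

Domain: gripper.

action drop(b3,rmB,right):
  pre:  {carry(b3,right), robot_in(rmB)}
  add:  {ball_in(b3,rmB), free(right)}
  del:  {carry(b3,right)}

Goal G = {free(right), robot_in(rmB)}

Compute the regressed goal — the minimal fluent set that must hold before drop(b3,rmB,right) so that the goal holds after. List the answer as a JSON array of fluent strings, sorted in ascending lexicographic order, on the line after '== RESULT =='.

Regress:
  G ∩ del = {}  (empty — regression defined)
  G \ add = {free(right), robot_in(rmB)} \ {ball_in(b3,rmB), free(right)} = {robot_in(rmB)}
  ∪ pre   = {robot_in(rmB)} ∪ {carry(b3,right), robot_in(rmB)}
          = {carry(b3,right), robot_in(rmB)}

== RESULT ==
["carry(b3,right)", "robot_in(rmB)"]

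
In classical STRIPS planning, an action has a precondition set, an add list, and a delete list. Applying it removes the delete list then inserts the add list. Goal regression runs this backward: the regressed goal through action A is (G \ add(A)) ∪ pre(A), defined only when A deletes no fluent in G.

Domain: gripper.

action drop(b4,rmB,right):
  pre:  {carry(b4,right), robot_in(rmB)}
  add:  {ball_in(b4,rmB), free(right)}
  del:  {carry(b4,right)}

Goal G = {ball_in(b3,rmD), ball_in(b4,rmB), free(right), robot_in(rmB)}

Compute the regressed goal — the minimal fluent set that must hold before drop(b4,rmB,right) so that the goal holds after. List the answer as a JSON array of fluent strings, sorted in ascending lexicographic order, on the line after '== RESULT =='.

Compute (G \ add) ∪ pre:
  G ∩ del = {}  (empty — regression defined)
  G \ add = {ball_in(b3,rmD), ball_in(b4,rmB), free(right), robot_in(rmB)} \ {ball_in(b4,rmB), free(right)} = {ball_in(b3,rmD), robot_in(rmB)}
  ∪ pre   = {ball_in(b3,rmD), robot_in(rmB)} ∪ {carry(b4,right), robot_in(rmB)}
          = {ball_in(b3,rmD), carry(b4,right), robot_in(rmB)}

== RESULT ==
["ball_in(b3,rmD)", "carry(b4,right)", "robot_in(rmB)"]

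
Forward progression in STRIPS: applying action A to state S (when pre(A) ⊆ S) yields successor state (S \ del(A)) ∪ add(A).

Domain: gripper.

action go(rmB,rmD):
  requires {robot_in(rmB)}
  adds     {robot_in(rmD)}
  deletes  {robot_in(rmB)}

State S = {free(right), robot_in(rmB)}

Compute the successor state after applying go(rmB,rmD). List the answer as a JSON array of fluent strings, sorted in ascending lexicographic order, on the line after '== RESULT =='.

Compute (S \ del) ∪ add:
  pre ⊆ S: {robot_in(rmB)} ⊆ S  — applicable
  S \ del = {free(right)}
  ∪ add   = {free(right), robot_in(rmD)}

== RESULT ==
["free(right)", "robot_in(rmD)"]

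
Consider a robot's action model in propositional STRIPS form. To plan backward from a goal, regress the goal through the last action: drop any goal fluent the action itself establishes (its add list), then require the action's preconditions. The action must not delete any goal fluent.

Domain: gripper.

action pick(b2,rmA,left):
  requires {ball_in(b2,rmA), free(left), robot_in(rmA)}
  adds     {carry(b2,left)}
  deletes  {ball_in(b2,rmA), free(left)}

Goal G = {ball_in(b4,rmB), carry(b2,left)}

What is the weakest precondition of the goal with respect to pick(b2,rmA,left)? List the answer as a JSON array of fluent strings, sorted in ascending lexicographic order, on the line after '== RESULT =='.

Regress:
  G ∩ del = {}  (empty — regression defined)
  G \ add = {ball_in(b4,rmB), carry(b2,left)} \ {carry(b2,left)} = {ball_in(b4,rmB)}
  ∪ pre   = {ball_in(b4,rmB)} ∪ {ball_in(b2,rmA), free(left), robot_in(rmA)}
          = {ball_in(b2,rmA), ball_in(b4,rmB), free(left), robot_in(rmA)}

== RESULT ==
["ball_in(b2,rmA)", "ball_in(b4,rmB)", "free(left)", "robot_in(rmA)"]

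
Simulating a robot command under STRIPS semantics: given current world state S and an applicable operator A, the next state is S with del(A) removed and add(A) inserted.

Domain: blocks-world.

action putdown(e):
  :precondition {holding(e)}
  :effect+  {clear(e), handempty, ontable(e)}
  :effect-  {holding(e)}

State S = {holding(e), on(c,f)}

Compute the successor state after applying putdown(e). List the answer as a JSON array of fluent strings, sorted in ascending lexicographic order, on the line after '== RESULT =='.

Compute (S \ del) ∪ add:
  pre ⊆ S: {holding(e)} ⊆ S  — applicable
  S \ del = {on(c,f)}
  ∪ add   = {clear(e), handempty, on(c,f), ontable(e)}

== RESULT ==
["clear(e)", "handempty", "on(c,f)", "ontable(e)"]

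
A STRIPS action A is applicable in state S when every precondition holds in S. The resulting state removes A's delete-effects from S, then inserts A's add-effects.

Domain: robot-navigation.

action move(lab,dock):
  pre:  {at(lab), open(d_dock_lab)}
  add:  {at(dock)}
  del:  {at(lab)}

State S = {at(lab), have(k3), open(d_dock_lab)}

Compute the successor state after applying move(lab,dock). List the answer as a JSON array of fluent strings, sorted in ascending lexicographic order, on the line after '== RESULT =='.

Compute (S \ del) ∪ add:
  pre ⊆ S: {at(lab), open(d_dock_lab)} ⊆ S  — applicable
  S \ del = {have(k3), open(d_dock_lab)}
  ∪ add   = {at(dock), have(k3), open(d_dock_lab)}

== RESULT ==
["at(dock)", "have(k3)", "open(d_dock_lab)"]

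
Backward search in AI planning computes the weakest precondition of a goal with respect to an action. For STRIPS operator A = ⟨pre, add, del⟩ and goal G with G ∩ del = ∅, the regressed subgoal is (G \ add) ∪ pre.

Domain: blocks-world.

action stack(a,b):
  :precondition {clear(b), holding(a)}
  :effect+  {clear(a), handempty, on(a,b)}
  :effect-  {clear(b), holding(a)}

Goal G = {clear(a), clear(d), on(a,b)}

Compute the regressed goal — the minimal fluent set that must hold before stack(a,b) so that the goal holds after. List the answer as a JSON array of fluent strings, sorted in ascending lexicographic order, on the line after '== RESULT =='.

Compute (G \ add) ∪ pre:
  G ∩ del = {}  (empty — regression defined)
  G \ add = {clear(a), clear(d), on(a,b)} \ {clear(a), handempty, on(a,b)} = {clear(d)}
  ∪ pre   = {clear(d)} ∪ {clear(b), holding(a)}
          = {clear(b), clear(d), holding(a)}

== RESULT ==
["clear(b)", "clear(d)", "holding(a)"]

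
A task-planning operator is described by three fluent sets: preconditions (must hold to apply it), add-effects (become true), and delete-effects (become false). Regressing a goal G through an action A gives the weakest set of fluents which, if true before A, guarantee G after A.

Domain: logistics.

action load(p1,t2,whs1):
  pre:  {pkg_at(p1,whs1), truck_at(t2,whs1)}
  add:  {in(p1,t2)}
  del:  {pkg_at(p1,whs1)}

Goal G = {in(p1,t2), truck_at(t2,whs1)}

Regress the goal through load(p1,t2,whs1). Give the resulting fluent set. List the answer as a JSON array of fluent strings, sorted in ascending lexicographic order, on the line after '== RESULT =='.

Compute (G \ add) ∪ pre:
  G ∩ del = {}  (empty — regression defined)
  G \ add = {in(p1,t2), truck_at(t2,whs1)} \ {in(p1,t2)} = {truck_at(t2,whs1)}
  ∪ pre   = {truck_at(t2,whs1)} ∪ {pkg_at(p1,whs1), truck_at(t2,whs1)}
          = {pkg_at(p1,whs1), truck_at(t2,whs1)}

== RESULT ==
["pkg_at(p1,whs1)", "truck_at(t2,whs1)"]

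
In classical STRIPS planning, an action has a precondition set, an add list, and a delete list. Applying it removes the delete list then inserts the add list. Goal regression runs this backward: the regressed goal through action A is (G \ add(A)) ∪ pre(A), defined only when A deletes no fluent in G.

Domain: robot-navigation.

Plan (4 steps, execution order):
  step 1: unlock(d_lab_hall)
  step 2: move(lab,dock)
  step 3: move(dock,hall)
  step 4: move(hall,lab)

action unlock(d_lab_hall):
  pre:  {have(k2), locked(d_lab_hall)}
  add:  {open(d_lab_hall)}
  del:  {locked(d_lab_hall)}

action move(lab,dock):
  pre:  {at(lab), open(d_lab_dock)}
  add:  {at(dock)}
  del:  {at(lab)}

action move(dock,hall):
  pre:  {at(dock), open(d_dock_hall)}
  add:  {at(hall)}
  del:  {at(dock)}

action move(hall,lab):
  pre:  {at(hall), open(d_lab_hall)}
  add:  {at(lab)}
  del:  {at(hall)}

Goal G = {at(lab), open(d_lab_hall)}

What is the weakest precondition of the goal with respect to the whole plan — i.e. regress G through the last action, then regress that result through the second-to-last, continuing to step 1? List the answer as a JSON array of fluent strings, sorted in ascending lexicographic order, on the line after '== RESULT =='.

Work backward from the goal:
  through step 4 (move(hall,lab)): drop {at(lab)}, keep {open(d_lab_hall)}, require {at(hall), open(d_lab_hall)}
    → {at(hall), open(d_lab_hall)}
  through step 3 (move(dock,hall)): drop {at(hall)}, keep {open(d_lab_hall)}, require {at(dock), open(d_dock_hall)}
    → {at(dock), open(d_dock_hall), open(d_lab_hall)}
  through step 2 (move(lab,dock)): drop {at(dock)}, keep {open(d_dock_hall), open(d_lab_hall)}, require {at(lab), open(d_lab_dock)}
    → {at(lab), open(d_dock_hall), open(d_lab_dock), open(d_lab_hall)}
  through step 1 (unlock(d_lab_hall)): drop {open(d_lab_hall)}, keep {at(lab), open(d_dock_hall), open(d_lab_dock)}, require {have(k2), locked(d_lab_hall)}
    → {at(lab), have(k2), locked(d_lab_hall), open(d_dock_hall), open(d_lab_dock)}

== RESULT ==
["at(lab)", "have(k2)", "locked(d_lab_hall)", "open(d_dock_hall)", "open(d_lab_dock)"]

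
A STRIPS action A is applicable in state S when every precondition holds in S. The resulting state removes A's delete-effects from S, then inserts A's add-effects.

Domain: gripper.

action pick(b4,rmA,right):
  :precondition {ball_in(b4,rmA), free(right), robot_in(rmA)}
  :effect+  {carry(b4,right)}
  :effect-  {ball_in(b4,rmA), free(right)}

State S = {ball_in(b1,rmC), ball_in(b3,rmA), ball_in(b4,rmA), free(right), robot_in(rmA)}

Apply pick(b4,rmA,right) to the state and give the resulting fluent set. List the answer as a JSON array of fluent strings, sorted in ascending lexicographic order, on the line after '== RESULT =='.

Progress:
  pre ⊆ S: {ball_in(b4,rmA), free(right), robot_in(rmA)} ⊆ S  — applicable
  S \ del = {ball_in(b1,rmC), ball_in(b3,rmA), robot_in(rmA)}
  ∪ add   = {ball_in(b1,rmC), ball_in(b3,rmA), carry(b4,right), robot_in(rmA)}

== RESULT ==
["ball_in(b1,rmC)", "ball_in(b3,rmA)", "carry(b4,right)", "robot_in(rmA)"]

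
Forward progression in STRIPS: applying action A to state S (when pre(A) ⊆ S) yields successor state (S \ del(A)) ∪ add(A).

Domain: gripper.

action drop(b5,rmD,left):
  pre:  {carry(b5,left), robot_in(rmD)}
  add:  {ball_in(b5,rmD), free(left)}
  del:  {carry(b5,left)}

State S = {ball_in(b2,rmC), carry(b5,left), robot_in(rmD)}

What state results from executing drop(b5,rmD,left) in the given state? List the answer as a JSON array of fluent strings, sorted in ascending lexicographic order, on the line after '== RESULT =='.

Progress:
  pre ⊆ S: {carry(b5,left), robot_in(rmD)} ⊆ S  — applicable
  S \ del = {ball_in(b2,rmC), robot_in(rmD)}
  ∪ add   = {ball_in(b2,rmC), ball_in(b5,rmD), free(left), robot_in(rmD)}

== RESULT ==
["ball_in(b2,rmC)", "ball_in(b5,rmD)", "free(left)", "robot_in(rmD)"]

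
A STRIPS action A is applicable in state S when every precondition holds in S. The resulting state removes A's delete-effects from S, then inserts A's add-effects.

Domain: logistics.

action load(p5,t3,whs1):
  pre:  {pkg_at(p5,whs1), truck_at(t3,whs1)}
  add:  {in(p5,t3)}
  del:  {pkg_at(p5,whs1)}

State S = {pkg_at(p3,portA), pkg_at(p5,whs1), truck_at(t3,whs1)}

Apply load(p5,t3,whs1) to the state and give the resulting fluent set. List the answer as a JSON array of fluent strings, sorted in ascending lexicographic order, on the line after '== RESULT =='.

Progress:
  pre ⊆ S: {pkg_at(p5,whs1), truck_at(t3,whs1)} ⊆ S  — applicable
  S \ del = {pkg_at(p3,portA), truck_at(t3,whs1)}
  ∪ add   = {in(p5,t3), pkg_at(p3,portA), truck_at(t3,whs1)}

== RESULT ==
["in(p5,t3)", "pkg_at(p3,portA)", "truck_at(t3,whs1)"]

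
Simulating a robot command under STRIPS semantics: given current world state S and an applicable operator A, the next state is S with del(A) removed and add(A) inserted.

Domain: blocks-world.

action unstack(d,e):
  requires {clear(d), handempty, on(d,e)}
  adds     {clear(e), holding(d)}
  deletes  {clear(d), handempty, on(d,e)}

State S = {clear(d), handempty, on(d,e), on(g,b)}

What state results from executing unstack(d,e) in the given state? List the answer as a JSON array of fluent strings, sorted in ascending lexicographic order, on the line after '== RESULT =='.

Compute (S \ del) ∪ add:
  pre ⊆ S: {clear(d), handempty, on(d,e)} ⊆ S  — applicable
  S \ del = {on(g,b)}
  ∪ add   = {clear(e), holding(d), on(g,b)}

== RESULT ==
["clear(e)", "holding(d)", "on(g,b)"]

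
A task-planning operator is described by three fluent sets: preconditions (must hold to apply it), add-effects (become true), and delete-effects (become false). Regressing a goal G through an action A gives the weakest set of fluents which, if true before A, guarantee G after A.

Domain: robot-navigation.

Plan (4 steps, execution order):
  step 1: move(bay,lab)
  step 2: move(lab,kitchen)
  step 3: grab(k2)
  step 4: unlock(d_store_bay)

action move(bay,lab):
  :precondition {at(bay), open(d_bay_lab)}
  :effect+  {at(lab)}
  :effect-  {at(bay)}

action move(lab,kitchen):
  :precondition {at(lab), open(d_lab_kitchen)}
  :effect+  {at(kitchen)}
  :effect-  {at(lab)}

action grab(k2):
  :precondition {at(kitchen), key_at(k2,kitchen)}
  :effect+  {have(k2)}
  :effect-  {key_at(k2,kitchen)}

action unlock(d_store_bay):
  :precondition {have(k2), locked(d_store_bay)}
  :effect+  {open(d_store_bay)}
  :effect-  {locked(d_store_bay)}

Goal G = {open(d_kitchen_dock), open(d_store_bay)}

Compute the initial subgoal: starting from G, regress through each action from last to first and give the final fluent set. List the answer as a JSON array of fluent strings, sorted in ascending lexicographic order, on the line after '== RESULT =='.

Work backward from the goal:
  through step 4 (unlock(d_store_bay)): drop {open(d_store_bay)}, keep {open(d_kitchen_dock)}, require {have(k2), locked(d_store_bay)}
    → {have(k2), locked(d_store_bay), open(d_kitchen_dock)}
  through step 3 (grab(k2)): drop {have(k2)}, keep {locked(d_store_bay), open(d_kitchen_dock)}, require {at(kitchen), key_at(k2,kitchen)}
    → {at(kitchen), key_at(k2,kitchen), locked(d_store_bay), open(d_kitchen_dock)}
  through step 2 (move(lab,kitchen)): drop {at(kitchen)}, keep {key_at(k2,kitchen), locked(d_store_bay), open(d_kitchen_dock)}, require {at(lab), open(d_lab_kitchen)}
    → {at(lab), key_at(k2,kitchen), locked(d_store_bay), open(d_kitchen_dock), open(d_lab_kitchen)}
  through step 1 (move(bay,lab)): drop {at(lab)}, keep {key_at(k2,kitchen), locked(d_store_bay), open(d_kitchen_dock), open(d_lab_kitchen)}, require {at(bay), open(d_bay_lab)}
    → {at(bay), key_at(k2,kitchen), locked(d_store_bay), open(d_bay_lab), open(d_kitchen_dock), open(d_lab_kitchen)}

== RESULT ==
["at(bay)", "key_at(k2,kitchen)", "locked(d_store_bay)", "open(d_bay_lab)", "open(d_kitchen_dock)", "open(d_lab_kitchen)"]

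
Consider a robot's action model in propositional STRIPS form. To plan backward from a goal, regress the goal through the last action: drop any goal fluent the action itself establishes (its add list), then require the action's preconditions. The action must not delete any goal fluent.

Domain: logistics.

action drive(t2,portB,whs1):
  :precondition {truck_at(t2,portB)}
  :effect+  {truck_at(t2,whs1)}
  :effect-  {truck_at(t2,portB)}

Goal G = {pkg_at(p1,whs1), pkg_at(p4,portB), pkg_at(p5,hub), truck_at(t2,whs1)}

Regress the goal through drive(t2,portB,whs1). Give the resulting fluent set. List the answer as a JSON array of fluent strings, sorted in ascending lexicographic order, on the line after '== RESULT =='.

Regress:
  G ∩ del = {}  (empty — regression defined)
  G \ add = {pkg_at(p1,whs1), pkg_at(p4,portB), pkg_at(p5,hub), truck_at(t2,whs1)} \ {truck_at(t2,whs1)} = {pkg_at(p1,whs1), pkg_at(p4,portB), pkg_at(p5,hub)}
  ∪ pre   = {pkg_at(p1,whs1), pkg_at(p4,portB), pkg_at(p5,hub)} ∪ {truck_at(t2,portB)}
          = {pkg_at(p1,whs1), pkg_at(p4,portB), pkg_at(p5,hub), truck_at(t2,portB)}

== RESULT ==
["pkg_at(p1,whs1)", "pkg_at(p4,portB)", "pkg_at(p5,hub)", "truck_at(t2,portB)"]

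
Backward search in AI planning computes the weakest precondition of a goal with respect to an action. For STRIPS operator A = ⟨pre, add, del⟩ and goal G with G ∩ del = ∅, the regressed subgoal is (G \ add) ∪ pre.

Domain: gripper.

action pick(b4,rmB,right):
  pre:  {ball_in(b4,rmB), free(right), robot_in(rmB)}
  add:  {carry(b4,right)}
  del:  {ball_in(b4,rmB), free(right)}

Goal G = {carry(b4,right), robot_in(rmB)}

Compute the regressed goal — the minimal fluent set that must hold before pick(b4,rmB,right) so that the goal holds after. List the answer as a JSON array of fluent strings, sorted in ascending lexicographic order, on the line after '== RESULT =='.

Regress:
  G ∩ del = {}  (empty — regression defined)
  G \ add = {carry(b4,right), robot_in(rmB)} \ {carry(b4,right)} = {robot_in(rmB)}
  ∪ pre   = {robot_in(rmB)} ∪ {ball_in(b4,rmB), free(right), robot_in(rmB)}
          = {ball_in(b4,rmB), free(right), robot_in(rmB)}

== RESULT ==
["ball_in(b4,rmB)", "free(right)", "robot_in(rmB)"]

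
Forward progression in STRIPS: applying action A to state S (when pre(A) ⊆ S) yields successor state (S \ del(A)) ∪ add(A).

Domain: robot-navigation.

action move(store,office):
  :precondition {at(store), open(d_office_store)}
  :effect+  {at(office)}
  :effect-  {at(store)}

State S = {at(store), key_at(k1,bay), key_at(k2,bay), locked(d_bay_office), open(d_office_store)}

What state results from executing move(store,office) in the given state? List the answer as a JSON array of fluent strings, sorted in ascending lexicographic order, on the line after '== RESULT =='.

Compute (S \ del) ∪ add:
  pre ⊆ S: {at(store), open(d_office_store)} ⊆ S  — applicable
  S \ del = {key_at(k1,bay), key_at(k2,bay), locked(d_bay_office), open(d_office_store)}
  ∪ add   = {at(office), key_at(k1,bay), key_at(k2,bay), locked(d_bay_office), open(d_office_store)}

== RESULT ==
["at(office)", "key_at(k1,bay)", "key_at(k2,bay)", "locked(d_bay_office)", "open(d_office_store)"]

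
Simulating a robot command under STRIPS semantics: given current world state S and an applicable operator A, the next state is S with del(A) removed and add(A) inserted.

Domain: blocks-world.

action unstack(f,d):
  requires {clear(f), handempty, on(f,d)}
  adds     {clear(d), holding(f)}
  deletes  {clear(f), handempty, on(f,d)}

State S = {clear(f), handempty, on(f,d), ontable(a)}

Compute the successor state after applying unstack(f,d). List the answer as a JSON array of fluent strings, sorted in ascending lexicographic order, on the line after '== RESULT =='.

Progress:
  pre ⊆ S: {clear(f), handempty, on(f,d)} ⊆ S  — applicable
  S \ del = {ontable(a)}
  ∪ add   = {clear(d), holding(f), ontable(a)}

== RESULT ==
["clear(d)", "holding(f)", "ontable(a)"]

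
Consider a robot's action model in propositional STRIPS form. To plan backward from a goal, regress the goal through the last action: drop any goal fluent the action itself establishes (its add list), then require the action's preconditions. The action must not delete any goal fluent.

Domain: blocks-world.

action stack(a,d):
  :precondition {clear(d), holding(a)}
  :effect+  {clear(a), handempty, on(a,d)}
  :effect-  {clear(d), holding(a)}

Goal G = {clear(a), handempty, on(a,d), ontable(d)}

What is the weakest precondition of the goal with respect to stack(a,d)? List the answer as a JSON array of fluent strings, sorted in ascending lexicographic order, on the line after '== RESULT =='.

Regress:
  G ∩ del = {}  (empty — regression defined)
  G \ add = {clear(a), handempty, on(a,d), ontable(d)} \ {clear(a), handempty, on(a,d)} = {ontable(d)}
  ∪ pre   = {ontable(d)} ∪ {clear(d), holding(a)}
          = {clear(d), holding(a), ontable(d)}

== RESULT ==
["clear(d)", "holding(a)", "ontable(d)"]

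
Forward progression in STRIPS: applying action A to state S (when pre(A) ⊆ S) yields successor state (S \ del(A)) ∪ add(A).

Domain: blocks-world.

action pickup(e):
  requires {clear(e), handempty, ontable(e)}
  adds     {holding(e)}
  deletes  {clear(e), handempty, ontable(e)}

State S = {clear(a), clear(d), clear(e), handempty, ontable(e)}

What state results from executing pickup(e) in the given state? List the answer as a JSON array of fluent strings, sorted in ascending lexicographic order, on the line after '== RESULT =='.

Compute (S \ del) ∪ add:
  pre ⊆ S: {clear(e), handempty, ontable(e)} ⊆ S  — applicable
  S \ del = {clear(a), clear(d)}
  ∪ add   = {clear(a), clear(d), holding(e)}

== RESULT ==
["clear(a)", "clear(d)", "holding(e)"]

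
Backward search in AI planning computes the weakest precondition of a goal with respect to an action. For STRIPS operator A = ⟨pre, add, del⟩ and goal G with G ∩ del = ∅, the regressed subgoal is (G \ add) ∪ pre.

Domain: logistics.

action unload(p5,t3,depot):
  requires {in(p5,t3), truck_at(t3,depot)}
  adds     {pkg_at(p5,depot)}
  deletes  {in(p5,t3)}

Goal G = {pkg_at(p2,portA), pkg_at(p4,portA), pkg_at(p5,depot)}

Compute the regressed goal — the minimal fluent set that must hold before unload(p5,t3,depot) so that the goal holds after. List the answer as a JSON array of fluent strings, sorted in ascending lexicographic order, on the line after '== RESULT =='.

Compute (G \ add) ∪ pre:
  G ∩ del = {}  (empty — regression defined)
  G \ add = {pkg_at(p2,portA), pkg_at(p4,portA), pkg_at(p5,depot)} \ {pkg_at(p5,depot)} = {pkg_at(p2,portA), pkg_at(p4,portA)}
  ∪ pre   = {pkg_at(p2,portA), pkg_at(p4,portA)} ∪ {in(p5,t3), truck_at(t3,depot)}
          = {in(p5,t3), pkg_at(p2,portA), pkg_at(p4,portA), truck_at(t3,depot)}

== RESULT ==
["in(p5,t3)", "pkg_at(p2,portA)", "pkg_at(p4,portA)", "truck_at(t3,depot)"]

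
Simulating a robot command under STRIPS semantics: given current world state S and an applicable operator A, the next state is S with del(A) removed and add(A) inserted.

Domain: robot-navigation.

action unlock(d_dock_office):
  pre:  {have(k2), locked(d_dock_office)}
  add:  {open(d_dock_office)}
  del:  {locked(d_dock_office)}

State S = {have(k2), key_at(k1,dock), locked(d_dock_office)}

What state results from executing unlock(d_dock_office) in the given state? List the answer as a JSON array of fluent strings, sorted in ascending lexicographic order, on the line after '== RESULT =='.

Compute (S \ del) ∪ add:
  pre ⊆ S: {have(k2), locked(d_dock_office)} ⊆ S  — applicable
  S \ del = {have(k2), key_at(k1,dock)}
  ∪ add   = {have(k2), key_at(k1,dock), open(d_dock_office)}

== RESULT ==
["have(k2)", "key_at(k1,dock)", "open(d_dock_office)"]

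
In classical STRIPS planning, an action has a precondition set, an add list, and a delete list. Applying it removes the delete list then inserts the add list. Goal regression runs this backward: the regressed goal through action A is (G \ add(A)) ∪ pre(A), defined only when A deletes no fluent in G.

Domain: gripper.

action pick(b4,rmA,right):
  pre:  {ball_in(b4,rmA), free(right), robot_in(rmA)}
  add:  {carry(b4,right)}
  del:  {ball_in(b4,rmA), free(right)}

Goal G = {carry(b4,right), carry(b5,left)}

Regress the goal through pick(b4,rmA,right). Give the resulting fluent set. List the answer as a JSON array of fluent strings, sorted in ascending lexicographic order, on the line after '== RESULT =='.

Regress:
  G ∩ del = {}  (empty — regression defined)
  G \ add = {carry(b4,right), carry(b5,left)} \ {carry(b4,right)} = {carry(b5,left)}
  ∪ pre   = {carry(b5,left)} ∪ {ball_in(b4,rmA), free(right), robot_in(rmA)}
          = {ball_in(b4,rmA), carry(b5,left), free(right), robot_in(rmA)}

== RESULT ==
["ball_in(b4,rmA)", "carry(b5,left)", "free(right)", "robot_in(rmA)"]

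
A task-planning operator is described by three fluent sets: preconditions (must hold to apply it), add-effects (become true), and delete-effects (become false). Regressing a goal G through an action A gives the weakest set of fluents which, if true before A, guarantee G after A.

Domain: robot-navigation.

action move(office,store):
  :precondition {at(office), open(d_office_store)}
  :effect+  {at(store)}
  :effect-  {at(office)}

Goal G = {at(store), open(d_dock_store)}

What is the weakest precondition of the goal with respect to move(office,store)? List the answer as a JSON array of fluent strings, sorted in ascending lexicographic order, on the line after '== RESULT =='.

Compute (G \ add) ∪ pre:
  G ∩ del = {}  (empty — regression defined)
  G \ add = {at(store), open(d_dock_store)} \ {at(store)} = {open(d_dock_store)}
  ∪ pre   = {open(d_dock_store)} ∪ {at(office), open(d_office_store)}
          = {at(office), open(d_dock_store), open(d_office_store)}

== RESULT ==
["at(office)", "open(d_dock_store)", "open(d_office_store)"]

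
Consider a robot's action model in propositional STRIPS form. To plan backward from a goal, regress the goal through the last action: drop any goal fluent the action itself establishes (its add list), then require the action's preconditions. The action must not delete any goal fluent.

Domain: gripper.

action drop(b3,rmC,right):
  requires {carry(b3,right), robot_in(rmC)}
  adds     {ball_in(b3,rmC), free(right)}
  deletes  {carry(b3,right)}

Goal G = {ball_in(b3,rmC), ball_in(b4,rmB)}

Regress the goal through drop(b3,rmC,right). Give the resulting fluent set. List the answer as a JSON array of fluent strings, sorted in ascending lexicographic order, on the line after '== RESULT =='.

Regress:
  G ∩ del = {}  (empty — regression defined)
  G \ add = {ball_in(b3,rmC), ball_in(b4,rmB)} \ {ball_in(b3,rmC), free(right)} = {ball_in(b4,rmB)}
  ∪ pre   = {ball_in(b4,rmB)} ∪ {carry(b3,right), robot_in(rmC)}
          = {ball_in(b4,rmB), carry(b3,right), robot_in(rmC)}

== RESULT ==
["ball_in(b4,rmB)", "carry(b3,right)", "robot_in(rmC)"]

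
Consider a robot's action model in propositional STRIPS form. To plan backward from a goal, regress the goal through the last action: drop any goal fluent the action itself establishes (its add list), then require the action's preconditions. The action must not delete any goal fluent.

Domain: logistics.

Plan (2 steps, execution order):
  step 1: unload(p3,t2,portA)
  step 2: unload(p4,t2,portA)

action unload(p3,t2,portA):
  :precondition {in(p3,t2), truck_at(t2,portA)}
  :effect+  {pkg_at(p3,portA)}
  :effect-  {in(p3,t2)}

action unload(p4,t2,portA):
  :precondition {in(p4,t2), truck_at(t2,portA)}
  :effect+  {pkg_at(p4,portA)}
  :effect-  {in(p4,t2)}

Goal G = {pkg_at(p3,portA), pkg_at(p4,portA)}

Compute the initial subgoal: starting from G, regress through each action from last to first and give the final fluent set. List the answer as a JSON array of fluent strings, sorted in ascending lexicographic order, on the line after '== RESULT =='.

Work backward from the goal:
  through step 2 (unload(p4,t2,portA)): drop {pkg_at(p4,portA)}, keep {pkg_at(p3,portA)}, require {in(p4,t2), truck_at(t2,portA)}
    → {in(p4,t2), pkg_at(p3,portA), truck_at(t2,portA)}
  through step 1 (unload(p3,t2,portA)): drop {pkg_at(p3,portA)}, keep {in(p4,t2), truck_at(t2,portA)}, require {in(p3,t2), truck_at(t2,portA)}
    → {in(p3,t2), in(p4,t2), truck_at(t2,portA)}

== RESULT ==
["in(p3,t2)", "in(p4,t2)", "truck_at(t2,portA)"]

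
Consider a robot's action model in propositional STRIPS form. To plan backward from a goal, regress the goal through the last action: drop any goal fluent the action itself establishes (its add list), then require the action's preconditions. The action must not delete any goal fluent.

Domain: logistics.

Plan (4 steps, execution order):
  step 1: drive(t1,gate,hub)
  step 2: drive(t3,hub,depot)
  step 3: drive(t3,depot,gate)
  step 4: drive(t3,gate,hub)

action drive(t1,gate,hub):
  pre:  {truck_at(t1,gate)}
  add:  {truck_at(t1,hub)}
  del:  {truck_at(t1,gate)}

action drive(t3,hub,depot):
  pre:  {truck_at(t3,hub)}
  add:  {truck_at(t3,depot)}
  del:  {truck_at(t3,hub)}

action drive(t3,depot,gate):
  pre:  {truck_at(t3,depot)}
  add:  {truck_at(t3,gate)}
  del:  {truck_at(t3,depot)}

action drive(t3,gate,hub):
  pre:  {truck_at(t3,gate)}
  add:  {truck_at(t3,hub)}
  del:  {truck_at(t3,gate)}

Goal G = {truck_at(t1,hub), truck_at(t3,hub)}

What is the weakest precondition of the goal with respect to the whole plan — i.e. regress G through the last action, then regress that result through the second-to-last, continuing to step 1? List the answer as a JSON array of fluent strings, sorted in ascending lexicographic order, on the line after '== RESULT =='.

Regress step by step:
  through step 4 (drive(t3,gate,hub)): drop {truck_at(t3,hub)}, keep {truck_at(t1,hub)}, require {truck_at(t3,gate)}
    → {truck_at(t1,hub), truck_at(t3,gate)}
  through step 3 (drive(t3,depot,gate)): drop {truck_at(t3,gate)}, keep {truck_at(t1,hub)}, require {truck_at(t3,depot)}
    → {truck_at(t1,hub), truck_at(t3,depot)}
  through step 2 (drive(t3,hub,depot)): drop {truck_at(t3,depot)}, keep {truck_at(t1,hub)}, require {truck_at(t3,hub)}
    → {truck_at(t1,hub), truck_at(t3,hub)}
  through step 1 (drive(t1,gate,hub)): drop {truck_at(t1,hub)}, keep {truck_at(t3,hub)}, require {truck_at(t1,gate)}
    → {truck_at(t1,gate), truck_at(t3,hub)}

== RESULT ==
["truck_at(t1,gate)", "truck_at(t3,hub)"]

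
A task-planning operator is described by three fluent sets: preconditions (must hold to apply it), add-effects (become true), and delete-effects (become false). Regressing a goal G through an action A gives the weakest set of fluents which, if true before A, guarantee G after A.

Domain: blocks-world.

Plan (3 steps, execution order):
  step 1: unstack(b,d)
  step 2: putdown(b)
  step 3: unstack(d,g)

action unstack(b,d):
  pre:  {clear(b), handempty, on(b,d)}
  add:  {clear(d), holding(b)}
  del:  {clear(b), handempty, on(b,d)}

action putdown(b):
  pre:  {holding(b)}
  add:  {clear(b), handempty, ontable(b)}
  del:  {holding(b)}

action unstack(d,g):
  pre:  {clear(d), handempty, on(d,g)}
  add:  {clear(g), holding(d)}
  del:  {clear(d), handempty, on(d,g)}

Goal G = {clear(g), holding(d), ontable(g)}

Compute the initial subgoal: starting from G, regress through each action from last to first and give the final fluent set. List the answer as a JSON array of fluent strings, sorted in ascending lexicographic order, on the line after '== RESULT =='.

Regress step by step:
  through step 3 (unstack(d,g)): drop {clear(g), holding(d)}, keep {ontable(g)}, require {clear(d), handempty, on(d,g)}
    → {clear(d), handempty, on(d,g), ontable(g)}
  through step 2 (putdown(b)): drop {handempty}, keep {clear(d), on(d,g), ontable(g)}, require {holding(b)}
    → {clear(d), holding(b), on(d,g), ontable(g)}
  through step 1 (unstack(b,d)): drop {clear(d), holding(b)}, keep {on(d,g), ontable(g)}, require {clear(b), handempty, on(b,d)}
    → {clear(b), handempty, on(b,d), on(d,g), ontable(g)}

== RESULT ==
["clear(b)", "handempty", "on(b,d)", "on(d,g)", "ontable(g)"]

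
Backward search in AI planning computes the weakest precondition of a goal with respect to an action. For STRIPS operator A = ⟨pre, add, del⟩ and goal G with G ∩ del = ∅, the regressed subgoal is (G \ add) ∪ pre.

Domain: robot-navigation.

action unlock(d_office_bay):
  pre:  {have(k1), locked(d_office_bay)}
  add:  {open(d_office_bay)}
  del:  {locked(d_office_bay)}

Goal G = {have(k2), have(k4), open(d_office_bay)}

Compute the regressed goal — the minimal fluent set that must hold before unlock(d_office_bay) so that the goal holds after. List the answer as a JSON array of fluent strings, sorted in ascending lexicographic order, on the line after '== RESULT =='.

Compute (G \ add) ∪ pre:
  G ∩ del = {}  (empty — regression defined)
  G \ add = {have(k2), have(k4), open(d_office_bay)} \ {open(d_office_bay)} = {have(k2), have(k4)}
  ∪ pre   = {have(k2), have(k4)} ∪ {have(k1), locked(d_office_bay)}
          = {have(k1), have(k2), have(k4), locked(d_office_bay)}

== RESULT ==
["have(k1)", "have(k2)", "have(k4)", "locked(d_office_bay)"]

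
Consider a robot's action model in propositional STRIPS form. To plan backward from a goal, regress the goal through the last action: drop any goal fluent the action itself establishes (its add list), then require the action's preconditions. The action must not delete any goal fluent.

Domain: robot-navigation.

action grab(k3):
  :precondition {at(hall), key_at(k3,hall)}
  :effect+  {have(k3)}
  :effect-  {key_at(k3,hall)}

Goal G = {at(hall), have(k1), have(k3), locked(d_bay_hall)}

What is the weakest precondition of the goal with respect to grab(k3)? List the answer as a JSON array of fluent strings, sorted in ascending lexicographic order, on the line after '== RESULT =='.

Regress:
  G ∩ del = {}  (empty — regression defined)
  G \ add = {at(hall), have(k1), have(k3), locked(d_bay_hall)} \ {have(k3)} = {at(hall), have(k1), locked(d_bay_hall)}
  ∪ pre   = {at(hall), have(k1), locked(d_bay_hall)} ∪ {at(hall), key_at(k3,hall)}
          = {at(hall), have(k1), key_at(k3,hall), locked(d_bay_hall)}

== RESULT ==
["at(hall)", "have(k1)", "key_at(k3,hall)", "locked(d_bay_hall)"]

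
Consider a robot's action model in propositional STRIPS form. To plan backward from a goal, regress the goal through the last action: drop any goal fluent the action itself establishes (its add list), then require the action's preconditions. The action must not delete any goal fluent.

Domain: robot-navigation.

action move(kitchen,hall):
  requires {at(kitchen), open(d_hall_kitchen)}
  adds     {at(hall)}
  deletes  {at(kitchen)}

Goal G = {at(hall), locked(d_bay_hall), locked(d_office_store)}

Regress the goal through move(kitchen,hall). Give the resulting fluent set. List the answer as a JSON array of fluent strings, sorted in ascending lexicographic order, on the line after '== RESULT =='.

Compute (G \ add) ∪ pre:
  G ∩ del = {}  (empty — regression defined)
  G \ add = {at(hall), locked(d_bay_hall), locked(d_office_store)} \ {at(hall)} = {locked(d_bay_hall), locked(d_office_store)}
  ∪ pre   = {locked(d_bay_hall), locked(d_office_store)} ∪ {at(kitchen), open(d_hall_kitchen)}
          = {at(kitchen), locked(d_bay_hall), locked(d_office_store), open(d_hall_kitchen)}

== RESULT ==
["at(kitchen)", "locked(d_bay_hall)", "locked(d_office_store)", "open(d_hall_kitchen)"]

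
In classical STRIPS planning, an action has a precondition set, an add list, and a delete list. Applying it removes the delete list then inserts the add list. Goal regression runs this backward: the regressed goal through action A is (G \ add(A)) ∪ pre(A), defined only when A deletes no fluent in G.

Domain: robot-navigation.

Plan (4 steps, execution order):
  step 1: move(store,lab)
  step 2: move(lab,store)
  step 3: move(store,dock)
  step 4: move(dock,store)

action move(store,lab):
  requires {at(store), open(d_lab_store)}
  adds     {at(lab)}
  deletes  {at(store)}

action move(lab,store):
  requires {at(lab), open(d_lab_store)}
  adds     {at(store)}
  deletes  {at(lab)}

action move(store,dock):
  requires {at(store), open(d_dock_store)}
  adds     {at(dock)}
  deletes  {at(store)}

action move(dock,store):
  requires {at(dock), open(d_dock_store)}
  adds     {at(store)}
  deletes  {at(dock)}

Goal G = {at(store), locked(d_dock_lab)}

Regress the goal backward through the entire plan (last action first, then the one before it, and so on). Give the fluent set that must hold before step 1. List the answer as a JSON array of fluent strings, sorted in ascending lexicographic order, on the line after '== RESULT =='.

Work backward from the goal:
  through step 4 (move(dock,store)): drop {at(store)}, keep {locked(d_dock_lab)}, require {at(dock), open(d_dock_store)}
    → {at(dock), locked(d_dock_lab), open(d_dock_store)}
  through step 3 (move(store,dock)): drop {at(dock)}, keep {locked(d_dock_lab), open(d_dock_store)}, require {at(store), open(d_dock_store)}
    → {at(store), locked(d_dock_lab), open(d_dock_store)}
  through step 2 (move(lab,store)): drop {at(store)}, keep {locked(d_dock_lab), open(d_dock_store)}, require {at(lab), open(d_lab_store)}
    → {at(lab), locked(d_dock_lab), open(d_dock_store), open(d_lab_store)}
  through step 1 (move(store,lab)): drop {at(lab)}, keep {locked(d_dock_lab), open(d_dock_store), open(d_lab_store)}, require {at(store), open(d_lab_store)}
    → {at(store), locked(d_dock_lab), open(d_dock_store), open(d_lab_store)}

== RESULT ==
["at(store)", "locked(d_dock_lab)", "open(d_dock_store)", "open(d_lab_store)"]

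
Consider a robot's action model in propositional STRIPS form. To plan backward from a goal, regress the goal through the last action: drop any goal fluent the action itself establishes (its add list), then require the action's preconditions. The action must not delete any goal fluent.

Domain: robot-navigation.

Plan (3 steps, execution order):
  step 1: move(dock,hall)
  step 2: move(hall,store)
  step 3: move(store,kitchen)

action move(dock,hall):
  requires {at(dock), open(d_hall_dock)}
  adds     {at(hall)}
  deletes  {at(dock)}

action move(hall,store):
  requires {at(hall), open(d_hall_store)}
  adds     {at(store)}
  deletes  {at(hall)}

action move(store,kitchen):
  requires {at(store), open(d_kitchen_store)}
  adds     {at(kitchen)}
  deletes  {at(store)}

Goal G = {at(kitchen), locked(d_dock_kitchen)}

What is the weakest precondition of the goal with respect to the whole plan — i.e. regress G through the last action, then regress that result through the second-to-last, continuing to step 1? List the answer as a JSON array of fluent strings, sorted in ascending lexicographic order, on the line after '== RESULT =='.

Regress step by step:
  through step 3 (move(store,kitchen)): drop {at(kitchen)}, keep {locked(d_dock_kitchen)}, require {at(store), open(d_kitchen_store)}
    → {at(store), locked(d_dock_kitchen), open(d_kitchen_store)}
  through step 2 (move(hall,store)): drop {at(store)}, keep {locked(d_dock_kitchen), open(d_kitchen_store)}, require {at(hall), open(d_hall_store)}
    → {at(hall), locked(d_dock_kitchen), open(d_hall_store), open(d_kitchen_store)}
  through step 1 (move(dock,hall)): drop {at(hall)}, keep {locked(d_dock_kitchen), open(d_hall_store), open(d_kitchen_store)}, require {at(dock), open(d_hall_dock)}
    → {at(dock), locked(d_dock_kitchen), open(d_hall_dock), open(d_hall_store), open(d_kitchen_store)}

== RESULT ==
["at(dock)", "locked(d_dock_kitchen)", "open(d_hall_dock)", "open(d_hall_store)", "open(d_kitchen_store)"]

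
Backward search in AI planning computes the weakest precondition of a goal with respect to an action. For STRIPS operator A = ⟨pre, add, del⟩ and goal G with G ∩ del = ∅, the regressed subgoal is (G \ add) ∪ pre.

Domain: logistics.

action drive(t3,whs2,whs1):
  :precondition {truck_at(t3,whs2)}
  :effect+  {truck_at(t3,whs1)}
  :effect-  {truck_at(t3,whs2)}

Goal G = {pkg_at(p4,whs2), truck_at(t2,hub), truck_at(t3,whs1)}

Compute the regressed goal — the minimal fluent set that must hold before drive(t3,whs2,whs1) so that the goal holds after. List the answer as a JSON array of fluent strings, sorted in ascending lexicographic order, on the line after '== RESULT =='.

Regress:
  G ∩ del = {}  (empty — regression defined)
  G \ add = {pkg_at(p4,whs2), truck_at(t2,hub), truck_at(t3,whs1)} \ {truck_at(t3,whs1)} = {pkg_at(p4,whs2), truck_at(t2,hub)}
  ∪ pre   = {pkg_at(p4,whs2), truck_at(t2,hub)} ∪ {truck_at(t3,whs2)}
          = {pkg_at(p4,whs2), truck_at(t2,hub), truck_at(t3,whs2)}

== RESULT ==
["pkg_at(p4,whs2)", "truck_at(t2,hub)", "truck_at(t3,whs2)"]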